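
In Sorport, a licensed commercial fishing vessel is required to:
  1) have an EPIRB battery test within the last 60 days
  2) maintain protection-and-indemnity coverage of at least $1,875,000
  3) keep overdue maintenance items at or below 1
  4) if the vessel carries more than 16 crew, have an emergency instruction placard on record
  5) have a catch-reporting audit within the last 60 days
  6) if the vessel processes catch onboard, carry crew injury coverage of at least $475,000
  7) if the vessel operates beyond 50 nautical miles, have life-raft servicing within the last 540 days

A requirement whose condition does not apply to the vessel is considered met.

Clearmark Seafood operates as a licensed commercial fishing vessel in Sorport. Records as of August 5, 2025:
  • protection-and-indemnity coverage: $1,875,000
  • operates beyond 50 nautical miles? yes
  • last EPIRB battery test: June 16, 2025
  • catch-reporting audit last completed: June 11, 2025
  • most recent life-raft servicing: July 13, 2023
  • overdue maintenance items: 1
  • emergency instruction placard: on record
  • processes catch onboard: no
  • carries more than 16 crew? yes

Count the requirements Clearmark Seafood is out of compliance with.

1

1. EPIRB battery test 50 days ago vs limit 60 → met
2. protection-and-indemnity coverage $1,875,000 ≥ $1,875,000 → met
3. overdue maintenance items 1 ≤ 1 → met
4. condition 'carries more than 16 crew' holds; emergency instruction placard present → met
5. catch-reporting audit 55 days ago vs limit 60 → met
6. condition 'processes catch onboard' does not hold → requirement n/a → met
7. condition 'operates beyond 50 nautical miles' holds; life-raft servicing 754 days ago vs limit 540 → not met
Not met: 1 of 7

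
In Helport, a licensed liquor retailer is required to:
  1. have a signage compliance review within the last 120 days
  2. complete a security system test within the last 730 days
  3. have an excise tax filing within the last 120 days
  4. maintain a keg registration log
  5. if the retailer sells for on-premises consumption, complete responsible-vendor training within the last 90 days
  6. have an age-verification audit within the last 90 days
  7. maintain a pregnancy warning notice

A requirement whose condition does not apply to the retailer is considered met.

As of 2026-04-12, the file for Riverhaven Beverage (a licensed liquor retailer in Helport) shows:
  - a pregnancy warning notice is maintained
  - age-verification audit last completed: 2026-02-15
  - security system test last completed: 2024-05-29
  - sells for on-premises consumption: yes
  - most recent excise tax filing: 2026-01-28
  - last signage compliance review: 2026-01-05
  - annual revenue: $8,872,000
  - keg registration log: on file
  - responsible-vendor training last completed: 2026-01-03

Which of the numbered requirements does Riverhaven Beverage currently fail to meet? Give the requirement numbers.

5

1. signage compliance review 97 days ago vs limit 120 → met
2. security system test 683 days ago vs limit 730 → met
3. excise tax filing 74 days ago vs limit 120 → met
4. keg registration log present → met
5. condition 'sells for on-premises consumption' holds; responsible-vendor training 99 days ago vs limit 90 → not met
6. age-verification audit 56 days ago vs limit 90 → met
7. pregnancy warning notice present → met
Not met: 5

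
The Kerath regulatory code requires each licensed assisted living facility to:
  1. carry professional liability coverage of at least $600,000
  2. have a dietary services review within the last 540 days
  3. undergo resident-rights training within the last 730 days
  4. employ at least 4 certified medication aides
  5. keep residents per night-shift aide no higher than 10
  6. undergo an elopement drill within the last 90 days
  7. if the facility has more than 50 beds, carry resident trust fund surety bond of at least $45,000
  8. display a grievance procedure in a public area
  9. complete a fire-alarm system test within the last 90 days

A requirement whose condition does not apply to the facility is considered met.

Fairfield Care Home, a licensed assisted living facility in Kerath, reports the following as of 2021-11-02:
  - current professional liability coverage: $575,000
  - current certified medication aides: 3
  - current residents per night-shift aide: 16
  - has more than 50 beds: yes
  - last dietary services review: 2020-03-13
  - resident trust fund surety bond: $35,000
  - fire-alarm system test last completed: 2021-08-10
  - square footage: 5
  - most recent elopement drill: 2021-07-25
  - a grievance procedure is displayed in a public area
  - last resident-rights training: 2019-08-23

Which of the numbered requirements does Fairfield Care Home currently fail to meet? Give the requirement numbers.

1, 2, 3, 4, 5, 6, 7

1. professional liability coverage $575,000 < $600,000 → not met
2. dietary services review 599 days ago vs limit 540 → not met
3. resident-rights training 802 days ago vs limit 730 → not met
4. certified medication aides 3 < 4 → not met
5. residents per night-shift aide 16 > 10 → not met
6. elopement drill 100 days ago vs limit 90 → not met
7. condition 'has more than 50 beds' holds; resident trust fund surety bond $35,000 < $45,000 → not met
8. grievance procedure present → met
9. fire-alarm system test 84 days ago vs limit 90 → met
Not met: 1, 2, 3, 4, 5, 6, 7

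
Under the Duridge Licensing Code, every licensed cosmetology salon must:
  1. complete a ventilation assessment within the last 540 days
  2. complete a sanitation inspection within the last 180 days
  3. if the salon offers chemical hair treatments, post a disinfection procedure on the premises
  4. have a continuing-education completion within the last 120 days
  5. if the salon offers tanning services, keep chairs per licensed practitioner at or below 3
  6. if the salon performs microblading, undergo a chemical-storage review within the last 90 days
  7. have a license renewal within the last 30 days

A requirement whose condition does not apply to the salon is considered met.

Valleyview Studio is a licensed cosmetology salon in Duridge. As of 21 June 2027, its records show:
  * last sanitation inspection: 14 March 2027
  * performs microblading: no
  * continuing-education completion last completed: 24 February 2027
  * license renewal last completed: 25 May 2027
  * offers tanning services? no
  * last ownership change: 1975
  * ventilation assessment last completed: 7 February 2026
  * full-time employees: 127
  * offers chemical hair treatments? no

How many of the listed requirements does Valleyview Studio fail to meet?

0

1. ventilation assessment 499 days ago vs limit 540 → met
2. sanitation inspection 99 days ago vs limit 180 → met
3. condition 'offers chemical hair treatments' does not hold → requirement n/a → met
4. continuing-education completion 117 days ago vs limit 120 → met
5. condition 'offers tanning services' does not hold → requirement n/a → met
6. condition 'performs microblading' does not hold → requirement n/a → met
7. license renewal 27 days ago vs limit 30 → met
Not met: 0 of 7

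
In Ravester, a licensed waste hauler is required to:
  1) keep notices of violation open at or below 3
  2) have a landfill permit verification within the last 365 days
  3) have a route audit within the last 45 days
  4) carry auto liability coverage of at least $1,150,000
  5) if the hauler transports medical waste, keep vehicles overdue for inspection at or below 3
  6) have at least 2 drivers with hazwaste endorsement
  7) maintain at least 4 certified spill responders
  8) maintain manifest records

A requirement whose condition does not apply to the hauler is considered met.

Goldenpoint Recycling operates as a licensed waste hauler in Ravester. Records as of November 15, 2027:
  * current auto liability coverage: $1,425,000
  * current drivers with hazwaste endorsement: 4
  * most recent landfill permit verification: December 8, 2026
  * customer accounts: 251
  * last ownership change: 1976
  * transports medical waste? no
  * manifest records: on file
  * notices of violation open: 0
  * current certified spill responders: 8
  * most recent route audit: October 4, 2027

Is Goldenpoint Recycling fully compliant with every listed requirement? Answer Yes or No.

Yes

1. notices of violation open 0 ≤ 3 → met
2. landfill permit verification 342 days ago vs limit 365 → met
3. route audit 42 days ago vs limit 45 → met
4. auto liability coverage $1,425,000 ≥ $1,150,000 → met
5. condition 'transports medical waste' does not hold → requirement n/a → met
6. drivers with hazwaste endorsement 4 ≥ 2 → met
7. certified spill responders 8 ≥ 4 → met
8. manifest records present → met
All met.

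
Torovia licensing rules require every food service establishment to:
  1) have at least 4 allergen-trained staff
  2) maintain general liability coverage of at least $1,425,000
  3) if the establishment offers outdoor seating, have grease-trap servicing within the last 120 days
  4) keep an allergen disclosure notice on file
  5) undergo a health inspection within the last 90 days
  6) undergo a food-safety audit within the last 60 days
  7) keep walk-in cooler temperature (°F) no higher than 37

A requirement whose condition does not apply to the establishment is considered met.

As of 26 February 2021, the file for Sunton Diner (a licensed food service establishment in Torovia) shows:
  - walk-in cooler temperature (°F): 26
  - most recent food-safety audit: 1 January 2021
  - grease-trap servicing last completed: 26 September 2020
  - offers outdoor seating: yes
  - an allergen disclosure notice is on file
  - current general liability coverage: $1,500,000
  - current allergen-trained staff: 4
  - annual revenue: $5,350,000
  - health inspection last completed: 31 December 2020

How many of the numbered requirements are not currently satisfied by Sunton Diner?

1

1. allergen-trained staff 4 ≥ 4 → met
2. general liability coverage $1,500,000 ≥ $1,425,000 → met
3. condition 'offers outdoor seating' holds; grease-trap servicing 153 days ago vs limit 120 → not met
4. allergen disclosure notice present → met
5. health inspection 57 days ago vs limit 90 → met
6. food-safety audit 56 days ago vs limit 60 → met
7. walk-in cooler temperature (°F) 26 ≤ 37 → met
Not met: 1 of 7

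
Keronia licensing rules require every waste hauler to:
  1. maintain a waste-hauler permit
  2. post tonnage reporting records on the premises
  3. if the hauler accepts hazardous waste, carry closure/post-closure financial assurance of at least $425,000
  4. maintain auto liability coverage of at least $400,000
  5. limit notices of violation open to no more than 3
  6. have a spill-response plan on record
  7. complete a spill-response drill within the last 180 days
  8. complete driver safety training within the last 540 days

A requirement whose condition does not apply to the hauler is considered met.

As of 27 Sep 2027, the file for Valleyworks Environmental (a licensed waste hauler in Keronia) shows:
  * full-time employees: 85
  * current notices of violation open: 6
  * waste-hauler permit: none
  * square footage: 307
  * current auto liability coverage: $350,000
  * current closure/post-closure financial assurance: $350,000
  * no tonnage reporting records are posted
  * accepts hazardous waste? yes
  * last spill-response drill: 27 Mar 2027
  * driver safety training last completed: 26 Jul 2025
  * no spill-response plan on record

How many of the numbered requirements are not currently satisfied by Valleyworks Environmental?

8

1. waste-hauler permit absent → not met
2. tonnage reporting records absent → not met
3. condition 'accepts hazardous waste' holds; closure/post-closure financial assurance $350,000 < $425,000 → not met
4. auto liability coverage $350,000 < $400,000 → not met
5. notices of violation open 6 > 3 → not met
6. spill-response plan absent → not met
7. spill-response drill 184 days ago vs limit 180 → not met
8. driver safety training 793 days ago vs limit 540 → not met
Not met: 8 of 8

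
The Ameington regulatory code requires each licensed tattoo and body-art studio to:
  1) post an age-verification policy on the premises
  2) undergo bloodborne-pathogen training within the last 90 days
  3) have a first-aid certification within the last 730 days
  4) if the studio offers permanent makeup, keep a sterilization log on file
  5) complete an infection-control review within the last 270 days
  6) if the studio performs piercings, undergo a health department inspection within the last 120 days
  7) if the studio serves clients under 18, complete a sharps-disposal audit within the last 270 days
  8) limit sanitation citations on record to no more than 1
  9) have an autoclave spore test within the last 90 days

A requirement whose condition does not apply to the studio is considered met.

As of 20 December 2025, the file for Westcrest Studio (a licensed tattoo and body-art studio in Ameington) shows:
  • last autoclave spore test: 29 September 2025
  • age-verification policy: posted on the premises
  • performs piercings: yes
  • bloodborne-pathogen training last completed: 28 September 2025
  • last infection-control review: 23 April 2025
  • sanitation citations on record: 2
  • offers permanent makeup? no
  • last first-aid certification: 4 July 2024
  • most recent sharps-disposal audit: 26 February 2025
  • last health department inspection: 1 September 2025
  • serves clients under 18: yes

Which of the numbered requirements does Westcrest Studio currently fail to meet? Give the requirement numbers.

7, 8

1. age-verification policy present → met
2. bloodborne-pathogen training 83 days ago vs limit 90 → met
3. first-aid certification 534 days ago vs limit 730 → met
4. condition 'offers permanent makeup' does not hold → requirement n/a → met
5. infection-control review 241 days ago vs limit 270 → met
6. condition 'performs piercings' holds; health department inspection 110 days ago vs limit 120 → met
7. condition 'serves clients under 18' holds; sharps-disposal audit 297 days ago vs limit 270 → not met
8. sanitation citations on record 2 > 1 → not met
9. autoclave spore test 82 days ago vs limit 90 → met
Not met: 7, 8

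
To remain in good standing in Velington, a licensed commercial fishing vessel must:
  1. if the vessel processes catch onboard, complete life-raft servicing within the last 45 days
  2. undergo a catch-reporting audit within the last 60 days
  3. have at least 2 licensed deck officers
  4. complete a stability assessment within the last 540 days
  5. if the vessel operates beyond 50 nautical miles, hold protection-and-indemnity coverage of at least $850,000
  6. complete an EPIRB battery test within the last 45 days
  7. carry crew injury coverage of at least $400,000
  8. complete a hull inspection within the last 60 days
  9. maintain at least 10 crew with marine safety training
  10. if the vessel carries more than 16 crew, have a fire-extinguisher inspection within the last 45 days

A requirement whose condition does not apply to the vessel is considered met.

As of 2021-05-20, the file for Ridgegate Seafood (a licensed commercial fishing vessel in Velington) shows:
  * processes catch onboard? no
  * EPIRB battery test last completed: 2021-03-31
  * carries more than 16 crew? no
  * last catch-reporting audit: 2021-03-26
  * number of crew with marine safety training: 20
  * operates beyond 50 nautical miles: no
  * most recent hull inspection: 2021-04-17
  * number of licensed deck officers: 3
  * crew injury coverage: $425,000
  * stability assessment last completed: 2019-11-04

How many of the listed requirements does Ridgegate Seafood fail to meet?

2

1. condition 'processes catch onboard' does not hold → requirement n/a → met
2. catch-reporting audit 55 days ago vs limit 60 → met
3. licensed deck officers 3 ≥ 2 → met
4. stability assessment 563 days ago vs limit 540 → not met
5. condition 'operates beyond 50 nautical miles' does not hold → requirement n/a → met
6. EPIRB battery test 50 days ago vs limit 45 → not met
7. crew injury coverage $425,000 ≥ $400,000 → met
8. hull inspection 33 days ago vs limit 60 → met
9. crew with marine safety training 20 ≥ 10 → met
10. condition 'carries more than 16 crew' does not hold → requirement n/a → met
Not met: 2 of 10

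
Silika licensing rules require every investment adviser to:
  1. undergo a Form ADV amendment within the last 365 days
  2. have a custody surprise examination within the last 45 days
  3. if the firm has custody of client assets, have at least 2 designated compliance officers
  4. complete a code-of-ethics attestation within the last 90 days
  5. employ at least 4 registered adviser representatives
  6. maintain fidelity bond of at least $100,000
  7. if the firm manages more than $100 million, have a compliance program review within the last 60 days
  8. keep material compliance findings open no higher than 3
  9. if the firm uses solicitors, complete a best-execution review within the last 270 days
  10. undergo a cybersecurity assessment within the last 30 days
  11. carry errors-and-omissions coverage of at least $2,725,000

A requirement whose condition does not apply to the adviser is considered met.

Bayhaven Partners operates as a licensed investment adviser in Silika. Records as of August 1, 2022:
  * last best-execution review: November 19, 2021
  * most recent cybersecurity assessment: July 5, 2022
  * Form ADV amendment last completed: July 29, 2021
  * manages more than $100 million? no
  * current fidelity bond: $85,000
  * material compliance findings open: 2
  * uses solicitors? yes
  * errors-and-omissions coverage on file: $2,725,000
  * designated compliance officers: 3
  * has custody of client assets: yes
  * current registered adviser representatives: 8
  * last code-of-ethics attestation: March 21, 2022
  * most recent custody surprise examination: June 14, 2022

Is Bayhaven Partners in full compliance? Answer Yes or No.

No

1. Form ADV amendment 368 days ago vs limit 365 → not met
2. custody surprise examination 48 days ago vs limit 45 → not met
3. condition 'has custody of client assets' holds; designated compliance officers 3 ≥ 2 → met
4. code-of-ethics attestation 133 days ago vs limit 90 → not met
5. registered adviser representatives 8 ≥ 4 → met
6. fidelity bond $85,000 < $100,000 → not met
7. condition 'manages more than $100 million' does not hold → requirement n/a → met
8. material compliance findings open 2 ≤ 3 → met
9. condition 'uses solicitors' holds; best-execution review 255 days ago vs limit 270 → met
10. cybersecurity assessment 27 days ago vs limit 30 → met
11. errors-and-omissions coverage $2,725,000 ≥ $2,725,000 → met
Not met: 1, 2, 4, 6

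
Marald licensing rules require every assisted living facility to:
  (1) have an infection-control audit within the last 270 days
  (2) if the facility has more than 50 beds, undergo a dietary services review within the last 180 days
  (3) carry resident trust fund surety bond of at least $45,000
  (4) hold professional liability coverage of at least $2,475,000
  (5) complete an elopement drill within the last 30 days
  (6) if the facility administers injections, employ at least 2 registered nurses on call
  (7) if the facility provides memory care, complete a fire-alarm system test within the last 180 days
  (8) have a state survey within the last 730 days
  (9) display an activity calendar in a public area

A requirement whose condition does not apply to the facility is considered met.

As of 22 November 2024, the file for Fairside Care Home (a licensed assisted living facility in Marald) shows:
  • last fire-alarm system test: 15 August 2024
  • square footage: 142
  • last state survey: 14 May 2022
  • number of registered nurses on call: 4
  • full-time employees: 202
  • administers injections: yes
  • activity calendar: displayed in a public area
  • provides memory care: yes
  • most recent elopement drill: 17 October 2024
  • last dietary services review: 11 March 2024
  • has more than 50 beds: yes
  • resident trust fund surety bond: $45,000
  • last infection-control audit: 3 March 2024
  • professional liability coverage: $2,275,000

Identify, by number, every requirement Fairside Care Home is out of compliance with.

2, 4, 5, 8

1. infection-control audit 264 days ago vs limit 270 → met
2. condition 'has more than 50 beds' holds; dietary services review 256 days ago vs limit 180 → not met
3. resident trust fund surety bond $45,000 ≥ $45,000 → met
4. professional liability coverage $2,275,000 < $2,475,000 → not met
5. elopement drill 36 days ago vs limit 30 → not met
6. condition 'administers injections' holds; registered nurses on call 4 ≥ 2 → met
7. condition 'provides memory care' holds; fire-alarm system test 99 days ago vs limit 180 → met
8. state survey 923 days ago vs limit 730 → not met
9. activity calendar present → met
Not met: 2, 4, 5, 8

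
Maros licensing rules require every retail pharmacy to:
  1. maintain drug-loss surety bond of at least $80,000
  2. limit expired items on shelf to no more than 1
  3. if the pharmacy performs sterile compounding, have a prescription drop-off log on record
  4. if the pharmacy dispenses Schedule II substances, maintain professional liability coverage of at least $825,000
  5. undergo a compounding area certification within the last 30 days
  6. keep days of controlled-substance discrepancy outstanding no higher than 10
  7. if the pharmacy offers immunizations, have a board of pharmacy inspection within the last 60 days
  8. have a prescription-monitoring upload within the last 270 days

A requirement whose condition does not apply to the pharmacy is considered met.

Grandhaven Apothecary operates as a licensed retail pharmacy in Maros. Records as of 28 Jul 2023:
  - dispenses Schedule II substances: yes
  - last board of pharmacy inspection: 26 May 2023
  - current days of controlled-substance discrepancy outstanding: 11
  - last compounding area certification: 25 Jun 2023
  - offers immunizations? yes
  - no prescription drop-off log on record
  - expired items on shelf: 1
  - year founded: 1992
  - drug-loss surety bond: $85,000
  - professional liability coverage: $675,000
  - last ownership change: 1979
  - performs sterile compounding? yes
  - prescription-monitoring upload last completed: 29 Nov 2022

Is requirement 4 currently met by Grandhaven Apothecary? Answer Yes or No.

4. condition 'dispenses Schedule II substances' holds; professional liability coverage $675,000 < $825,000 → not met

No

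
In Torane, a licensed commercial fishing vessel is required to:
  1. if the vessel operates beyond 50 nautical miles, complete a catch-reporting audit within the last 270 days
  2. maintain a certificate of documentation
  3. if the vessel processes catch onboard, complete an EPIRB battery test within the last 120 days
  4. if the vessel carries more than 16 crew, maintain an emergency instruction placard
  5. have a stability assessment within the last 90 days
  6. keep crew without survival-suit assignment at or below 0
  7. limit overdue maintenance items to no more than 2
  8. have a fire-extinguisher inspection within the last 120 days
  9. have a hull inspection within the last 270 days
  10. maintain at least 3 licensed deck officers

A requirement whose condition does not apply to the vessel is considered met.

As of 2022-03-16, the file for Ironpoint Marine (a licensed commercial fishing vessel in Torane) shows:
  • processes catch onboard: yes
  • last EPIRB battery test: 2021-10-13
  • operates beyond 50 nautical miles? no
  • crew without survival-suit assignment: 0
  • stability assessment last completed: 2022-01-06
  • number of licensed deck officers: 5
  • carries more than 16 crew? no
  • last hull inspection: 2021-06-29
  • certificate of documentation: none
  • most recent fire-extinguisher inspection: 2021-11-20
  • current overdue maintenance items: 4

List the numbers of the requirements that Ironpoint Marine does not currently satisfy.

1. condition 'operates beyond 50 nautical miles' does not hold → requirement n/a → met
2. certificate of documentation absent → not met
3. condition 'processes catch onboard' holds; EPIRB battery test 154 days ago vs limit 120 → not met
4. condition 'carries more than 16 crew' does not hold → requirement n/a → met
5. stability assessment 69 days ago vs limit 90 → met
6. crew without survival-suit assignment 0 ≤ 0 → met
7. overdue maintenance items 4 > 2 → not met
8. fire-extinguisher inspection 116 days ago vs limit 120 → met
9. hull inspection 260 days ago vs limit 270 → met
10. licensed deck officers 5 ≥ 3 → met
Not met: 2, 3, 7

2, 3, 7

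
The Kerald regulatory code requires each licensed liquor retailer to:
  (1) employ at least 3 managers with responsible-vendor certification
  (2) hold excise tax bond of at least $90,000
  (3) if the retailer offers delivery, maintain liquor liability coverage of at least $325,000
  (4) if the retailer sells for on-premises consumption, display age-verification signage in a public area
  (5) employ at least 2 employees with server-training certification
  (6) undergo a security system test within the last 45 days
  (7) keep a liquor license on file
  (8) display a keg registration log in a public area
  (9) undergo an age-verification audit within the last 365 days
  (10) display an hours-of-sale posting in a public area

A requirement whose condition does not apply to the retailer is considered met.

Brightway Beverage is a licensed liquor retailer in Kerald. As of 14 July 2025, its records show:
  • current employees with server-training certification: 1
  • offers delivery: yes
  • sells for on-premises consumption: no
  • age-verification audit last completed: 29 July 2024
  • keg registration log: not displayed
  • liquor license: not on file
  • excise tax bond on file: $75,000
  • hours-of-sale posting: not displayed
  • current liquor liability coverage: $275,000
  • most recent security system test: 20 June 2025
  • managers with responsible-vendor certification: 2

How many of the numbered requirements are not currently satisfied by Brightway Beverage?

7

1. managers with responsible-vendor certification 2 < 3 → not met
2. excise tax bond $75,000 < $90,000 → not met
3. condition 'offers delivery' holds; liquor liability coverage $275,000 < $325,000 → not met
4. condition 'sells for on-premises consumption' does not hold → requirement n/a → met
5. employees with server-training certification 1 < 2 → not met
6. security system test 24 days ago vs limit 45 → met
7. liquor license absent → not met
8. keg registration log absent → not met
9. age-verification audit 350 days ago vs limit 365 → met
10. hours-of-sale posting absent → not met
Not met: 7 of 10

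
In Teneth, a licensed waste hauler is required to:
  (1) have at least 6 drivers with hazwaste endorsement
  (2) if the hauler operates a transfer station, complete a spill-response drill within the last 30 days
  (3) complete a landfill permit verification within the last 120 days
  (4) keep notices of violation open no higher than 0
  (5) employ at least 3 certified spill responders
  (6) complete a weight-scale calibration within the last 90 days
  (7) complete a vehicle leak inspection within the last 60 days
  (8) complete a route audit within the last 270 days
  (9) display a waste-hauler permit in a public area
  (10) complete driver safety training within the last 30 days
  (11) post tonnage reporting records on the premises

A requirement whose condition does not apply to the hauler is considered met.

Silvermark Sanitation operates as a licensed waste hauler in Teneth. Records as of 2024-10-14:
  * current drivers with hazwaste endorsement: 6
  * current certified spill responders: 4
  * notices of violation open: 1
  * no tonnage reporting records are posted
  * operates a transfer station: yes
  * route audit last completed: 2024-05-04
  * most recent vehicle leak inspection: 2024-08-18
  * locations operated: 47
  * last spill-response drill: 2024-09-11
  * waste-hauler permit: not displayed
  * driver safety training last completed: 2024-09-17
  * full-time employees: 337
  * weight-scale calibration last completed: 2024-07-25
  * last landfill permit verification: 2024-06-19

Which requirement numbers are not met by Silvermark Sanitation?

2, 4, 9, 11

1. drivers with hazwaste endorsement 6 ≥ 6 → met
2. condition 'operates a transfer station' holds; spill-response drill 33 days ago vs limit 30 → not met
3. landfill permit verification 117 days ago vs limit 120 → met
4. notices of violation open 1 > 0 → not met
5. certified spill responders 4 ≥ 3 → met
6. weight-scale calibration 81 days ago vs limit 90 → met
7. vehicle leak inspection 57 days ago vs limit 60 → met
8. route audit 163 days ago vs limit 270 → met
9. waste-hauler permit absent → not met
10. driver safety training 27 days ago vs limit 30 → met
11. tonnage reporting records absent → not met
Not met: 2, 4, 9, 11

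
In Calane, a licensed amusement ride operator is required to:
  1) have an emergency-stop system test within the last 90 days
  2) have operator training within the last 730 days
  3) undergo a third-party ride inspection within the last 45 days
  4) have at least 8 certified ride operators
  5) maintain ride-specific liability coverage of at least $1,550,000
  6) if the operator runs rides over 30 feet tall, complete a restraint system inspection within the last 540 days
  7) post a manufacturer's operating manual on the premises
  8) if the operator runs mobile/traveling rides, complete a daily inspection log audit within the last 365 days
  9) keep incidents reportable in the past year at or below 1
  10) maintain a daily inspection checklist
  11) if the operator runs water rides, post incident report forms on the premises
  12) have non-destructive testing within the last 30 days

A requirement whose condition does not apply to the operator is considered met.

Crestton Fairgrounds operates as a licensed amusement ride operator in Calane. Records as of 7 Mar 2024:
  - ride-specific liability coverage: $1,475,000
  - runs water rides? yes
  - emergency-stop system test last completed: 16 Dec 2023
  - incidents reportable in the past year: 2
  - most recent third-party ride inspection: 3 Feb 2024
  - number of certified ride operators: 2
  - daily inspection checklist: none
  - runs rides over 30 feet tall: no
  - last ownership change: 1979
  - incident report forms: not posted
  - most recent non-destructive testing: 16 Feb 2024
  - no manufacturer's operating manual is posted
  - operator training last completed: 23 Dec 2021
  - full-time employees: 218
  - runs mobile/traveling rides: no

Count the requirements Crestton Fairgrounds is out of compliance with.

7

1. emergency-stop system test 82 days ago vs limit 90 → met
2. operator training 805 days ago vs limit 730 → not met
3. third-party ride inspection 33 days ago vs limit 45 → met
4. certified ride operators 2 < 8 → not met
5. ride-specific liability coverage $1,475,000 < $1,550,000 → not met
6. condition 'runs rides over 30 feet tall' does not hold → requirement n/a → met
7. manufacturer's operating manual absent → not met
8. condition 'runs mobile/traveling rides' does not hold → requirement n/a → met
9. incidents reportable in the past year 2 > 1 → not met
10. daily inspection checklist absent → not met
11. condition 'runs water rides' holds; incident report forms absent → not met
12. non-destructive testing 20 days ago vs limit 30 → met
Not met: 7 of 12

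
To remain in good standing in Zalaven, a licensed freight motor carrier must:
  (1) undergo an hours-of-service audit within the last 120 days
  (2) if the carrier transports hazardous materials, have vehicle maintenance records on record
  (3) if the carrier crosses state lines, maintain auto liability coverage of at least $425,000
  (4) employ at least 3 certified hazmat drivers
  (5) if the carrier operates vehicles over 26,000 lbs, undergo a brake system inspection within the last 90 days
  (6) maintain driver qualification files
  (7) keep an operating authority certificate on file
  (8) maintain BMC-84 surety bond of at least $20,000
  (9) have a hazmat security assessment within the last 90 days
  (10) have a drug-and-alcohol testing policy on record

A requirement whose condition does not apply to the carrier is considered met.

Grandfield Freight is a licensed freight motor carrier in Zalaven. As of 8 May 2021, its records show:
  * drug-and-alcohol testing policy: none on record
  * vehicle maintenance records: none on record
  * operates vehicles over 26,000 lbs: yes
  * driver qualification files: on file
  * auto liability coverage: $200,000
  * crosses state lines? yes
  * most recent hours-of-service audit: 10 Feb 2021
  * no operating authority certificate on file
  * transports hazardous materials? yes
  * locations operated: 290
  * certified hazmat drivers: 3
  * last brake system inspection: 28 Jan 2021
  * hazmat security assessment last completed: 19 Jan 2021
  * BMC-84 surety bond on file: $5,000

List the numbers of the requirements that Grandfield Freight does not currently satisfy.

1. hours-of-service audit 87 days ago vs limit 120 → met
2. condition 'transports hazardous materials' holds; vehicle maintenance records absent → not met
3. condition 'crosses state lines' holds; auto liability coverage $200,000 < $425,000 → not met
4. certified hazmat drivers 3 ≥ 3 → met
5. condition 'operates vehicles over 26,000 lbs' holds; brake system inspection 100 days ago vs limit 90 → not met
6. driver qualification files present → met
7. operating authority certificate absent → not met
8. BMC-84 surety bond $5,000 < $20,000 → not met
9. hazmat security assessment 109 days ago vs limit 90 → not met
10. drug-and-alcohol testing policy absent → not met
Not met: 2, 3, 5, 7, 8, 9, 10

2, 3, 5, 7, 8, 9, 10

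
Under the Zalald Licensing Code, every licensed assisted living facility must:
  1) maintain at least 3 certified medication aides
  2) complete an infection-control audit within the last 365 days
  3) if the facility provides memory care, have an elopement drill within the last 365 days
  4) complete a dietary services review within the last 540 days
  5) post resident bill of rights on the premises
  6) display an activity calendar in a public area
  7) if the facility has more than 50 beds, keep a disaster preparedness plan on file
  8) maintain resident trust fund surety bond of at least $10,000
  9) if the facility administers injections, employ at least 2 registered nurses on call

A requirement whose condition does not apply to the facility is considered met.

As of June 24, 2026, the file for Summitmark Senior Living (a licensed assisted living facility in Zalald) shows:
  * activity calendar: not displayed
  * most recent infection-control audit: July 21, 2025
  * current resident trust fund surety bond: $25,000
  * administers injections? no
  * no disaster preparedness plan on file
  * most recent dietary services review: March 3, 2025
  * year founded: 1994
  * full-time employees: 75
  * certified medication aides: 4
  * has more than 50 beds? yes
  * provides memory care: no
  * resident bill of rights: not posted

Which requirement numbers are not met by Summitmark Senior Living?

1. certified medication aides 4 ≥ 3 → met
2. infection-control audit 338 days ago vs limit 365 → met
3. condition 'provides memory care' does not hold → requirement n/a → met
4. dietary services review 478 days ago vs limit 540 → met
5. resident bill of rights absent → not met
6. activity calendar absent → not met
7. condition 'has more than 50 beds' holds; disaster preparedness plan absent → not met
8. resident trust fund surety bond $25,000 ≥ $10,000 → met
9. condition 'administers injections' does not hold → requirement n/a → met
Not met: 5, 6, 7

5, 6, 7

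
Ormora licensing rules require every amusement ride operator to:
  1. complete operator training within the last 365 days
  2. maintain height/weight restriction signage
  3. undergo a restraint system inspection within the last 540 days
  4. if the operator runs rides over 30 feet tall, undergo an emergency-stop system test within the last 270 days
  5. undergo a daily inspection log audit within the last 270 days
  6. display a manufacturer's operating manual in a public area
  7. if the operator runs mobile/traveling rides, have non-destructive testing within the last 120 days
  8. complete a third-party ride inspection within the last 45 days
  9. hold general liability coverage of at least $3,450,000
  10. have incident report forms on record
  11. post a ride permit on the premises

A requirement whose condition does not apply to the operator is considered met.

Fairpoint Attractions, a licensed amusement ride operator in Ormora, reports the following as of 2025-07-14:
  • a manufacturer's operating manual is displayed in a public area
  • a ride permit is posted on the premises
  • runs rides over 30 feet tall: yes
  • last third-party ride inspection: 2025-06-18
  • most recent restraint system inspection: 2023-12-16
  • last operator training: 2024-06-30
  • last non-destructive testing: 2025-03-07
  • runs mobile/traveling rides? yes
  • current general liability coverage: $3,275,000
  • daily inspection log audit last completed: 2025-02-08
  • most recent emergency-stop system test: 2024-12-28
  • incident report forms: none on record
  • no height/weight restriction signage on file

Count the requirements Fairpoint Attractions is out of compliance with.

1. operator training 379 days ago vs limit 365 → not met
2. height/weight restriction signage absent → not met
3. restraint system inspection 576 days ago vs limit 540 → not met
4. condition 'runs rides over 30 feet tall' holds; emergency-stop system test 198 days ago vs limit 270 → met
5. daily inspection log audit 156 days ago vs limit 270 → met
6. manufacturer's operating manual present → met
7. condition 'runs mobile/traveling rides' holds; non-destructive testing 129 days ago vs limit 120 → not met
8. third-party ride inspection 26 days ago vs limit 45 → met
9. general liability coverage $3,275,000 < $3,450,000 → not met
10. incident report forms absent → not met
11. ride permit present → met
Not met: 6 of 11

6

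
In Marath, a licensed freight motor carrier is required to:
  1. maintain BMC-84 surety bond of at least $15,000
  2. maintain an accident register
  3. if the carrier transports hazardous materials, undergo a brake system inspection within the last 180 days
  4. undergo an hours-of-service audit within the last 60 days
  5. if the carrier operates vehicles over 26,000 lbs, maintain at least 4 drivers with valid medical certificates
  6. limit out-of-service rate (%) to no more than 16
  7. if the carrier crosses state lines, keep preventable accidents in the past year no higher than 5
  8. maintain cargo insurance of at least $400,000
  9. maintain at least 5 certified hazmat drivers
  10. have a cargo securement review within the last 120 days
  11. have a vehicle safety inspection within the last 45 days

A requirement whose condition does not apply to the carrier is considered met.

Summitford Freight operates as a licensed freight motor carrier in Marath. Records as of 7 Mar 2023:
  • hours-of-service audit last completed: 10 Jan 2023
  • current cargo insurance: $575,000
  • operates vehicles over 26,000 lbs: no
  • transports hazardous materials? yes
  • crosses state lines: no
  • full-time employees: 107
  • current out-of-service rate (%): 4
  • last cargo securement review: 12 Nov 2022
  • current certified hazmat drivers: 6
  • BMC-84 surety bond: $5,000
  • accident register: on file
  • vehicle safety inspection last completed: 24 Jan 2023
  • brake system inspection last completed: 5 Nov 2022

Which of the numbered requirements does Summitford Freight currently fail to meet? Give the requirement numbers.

1. BMC-84 surety bond $5,000 < $15,000 → not met
2. accident register present → met
3. condition 'transports hazardous materials' holds; brake system inspection 122 days ago vs limit 180 → met
4. hours-of-service audit 56 days ago vs limit 60 → met
5. condition 'operates vehicles over 26,000 lbs' does not hold → requirement n/a → met
6. out-of-service rate (%) 4 ≤ 16 → met
7. condition 'crosses state lines' does not hold → requirement n/a → met
8. cargo insurance $575,000 ≥ $400,000 → met
9. certified hazmat drivers 6 ≥ 5 → met
10. cargo securement review 115 days ago vs limit 120 → met
11. vehicle safety inspection 42 days ago vs limit 45 → met
Not met: 1

1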